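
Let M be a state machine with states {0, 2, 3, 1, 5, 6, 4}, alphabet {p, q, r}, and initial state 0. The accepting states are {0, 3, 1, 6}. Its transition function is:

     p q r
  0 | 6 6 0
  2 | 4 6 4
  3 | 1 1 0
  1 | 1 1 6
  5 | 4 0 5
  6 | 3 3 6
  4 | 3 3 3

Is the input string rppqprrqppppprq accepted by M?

Yes

start at 0
read 'r': 0 → 0
read 'p': 0 → 6
read 'p': 6 → 3
read 'q': 3 → 1
read 'p': 1 → 1
read 'r': 1 → 6
read 'r': 6 → 6
read 'q': 6 → 3
read 'p': 3 → 1
read 'p': 1 → 1
read 'p': 1 → 1
read 'p': 1 → 1
read 'p': 1 → 1
read 'r': 1 → 6
read 'q': 6 → 3
End state 3 is accepting.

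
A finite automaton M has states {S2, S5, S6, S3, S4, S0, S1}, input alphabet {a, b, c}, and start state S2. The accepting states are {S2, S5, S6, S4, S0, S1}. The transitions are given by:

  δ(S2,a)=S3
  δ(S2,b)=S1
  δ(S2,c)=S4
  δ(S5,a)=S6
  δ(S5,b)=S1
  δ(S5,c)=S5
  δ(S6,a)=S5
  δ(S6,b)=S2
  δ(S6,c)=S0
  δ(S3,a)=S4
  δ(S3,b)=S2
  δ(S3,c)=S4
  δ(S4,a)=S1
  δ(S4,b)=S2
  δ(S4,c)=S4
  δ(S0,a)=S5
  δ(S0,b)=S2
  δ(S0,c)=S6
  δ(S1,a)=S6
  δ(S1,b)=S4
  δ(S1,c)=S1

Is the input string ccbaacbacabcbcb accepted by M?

S2 → S4 → S4 → S2 → S3 → S4 → S4 → S2 → S3 → S4 → S1 → S4 → S4 → S2 → S4 → S2
End state S2 is accepting.

Yes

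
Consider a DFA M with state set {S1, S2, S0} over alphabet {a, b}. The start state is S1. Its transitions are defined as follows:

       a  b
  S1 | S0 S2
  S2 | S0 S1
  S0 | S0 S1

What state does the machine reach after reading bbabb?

S2

Trace: S1 -b-> S2 -b-> S1 -a-> S0 -b-> S1 -b-> S2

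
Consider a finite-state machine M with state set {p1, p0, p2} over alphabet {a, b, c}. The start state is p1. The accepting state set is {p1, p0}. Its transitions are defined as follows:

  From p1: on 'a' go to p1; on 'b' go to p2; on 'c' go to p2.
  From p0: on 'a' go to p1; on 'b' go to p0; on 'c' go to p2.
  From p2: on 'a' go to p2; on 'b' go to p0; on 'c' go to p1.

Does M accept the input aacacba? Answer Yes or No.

No

start at p1
read 'a': p1 → p1
read 'a': p1 → p1
read 'c': p1 → p2
read 'a': p2 → p2
read 'c': p2 → p1
read 'b': p1 → p2
read 'a': p2 → p2
End state p2 is not accepting.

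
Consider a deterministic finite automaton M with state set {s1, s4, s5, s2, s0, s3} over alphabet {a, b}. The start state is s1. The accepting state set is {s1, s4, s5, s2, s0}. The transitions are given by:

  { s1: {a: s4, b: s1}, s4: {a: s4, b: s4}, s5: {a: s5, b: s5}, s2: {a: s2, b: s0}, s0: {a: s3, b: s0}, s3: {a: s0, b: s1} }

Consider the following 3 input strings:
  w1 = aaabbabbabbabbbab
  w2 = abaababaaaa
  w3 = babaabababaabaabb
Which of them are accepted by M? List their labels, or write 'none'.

w1:
  start at s1
  read 'a': s1 → s4
  read 'a': s4 → s4
  read 'a': s4 → s4
  read 'b': s4 → s4
  read 'b': s4 → s4
  read 'a': s4 → s4
  read 'b': s4 → s4
  read 'b': s4 → s4
  read 'a': s4 → s4
  read 'b': s4 → s4
  read 'b': s4 → s4
  read 'a': s4 → s4
  read 'b': s4 → s4
  read 'b': s4 → s4
  read 'b': s4 → s4
  read 'a': s4 → s4
  read 'b': s4 → s4
  end s4, accepted
w2:
  start at s1
  read 'a': s1 → s4
  read 'b': s4 → s4
  read 'a': s4 → s4
  read 'a': s4 → s4
  read 'b': s4 → s4
  read 'a': s4 → s4
  read 'b': s4 → s4
  read 'a': s4 → s4
  read 'a': s4 → s4
  read 'a': s4 → s4
  read 'a': s4 → s4
  end s4, accepted
w3:
  start at s1
  read 'b': s1 → s1
  read 'a': s1 → s4
  read 'b': s4 → s4
  read 'a': s4 → s4
  read 'a': s4 → s4
  read 'b': s4 → s4
  read 'a': s4 → s4
  read 'b': s4 → s4
  read 'a': s4 → s4
  read 'b': s4 → s4
  read 'a': s4 → s4
  read 'a': s4 → s4
  read 'b': s4 → s4
  read 'a': s4 → s4
  read 'a': s4 → s4
  read 'b': s4 → s4
  read 'b': s4 → s4
  end s4, accepted

w1, w2, w3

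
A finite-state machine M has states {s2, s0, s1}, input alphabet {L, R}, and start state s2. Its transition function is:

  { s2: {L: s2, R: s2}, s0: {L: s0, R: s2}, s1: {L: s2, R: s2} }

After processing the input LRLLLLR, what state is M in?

s2

s2 → s2 → s2 → s2 → s2 → s2 → s2 → s2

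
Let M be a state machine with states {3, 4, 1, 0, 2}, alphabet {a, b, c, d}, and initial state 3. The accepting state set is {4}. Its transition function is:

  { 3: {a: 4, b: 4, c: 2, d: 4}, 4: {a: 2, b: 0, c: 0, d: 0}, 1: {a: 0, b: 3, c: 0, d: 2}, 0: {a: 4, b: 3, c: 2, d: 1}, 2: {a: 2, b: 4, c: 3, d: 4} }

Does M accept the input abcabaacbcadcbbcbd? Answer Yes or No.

Trace: 3 -a-> 4 -b-> 0 -c-> 2 -a-> 2 -b-> 4 -a-> 2 -a-> 2 -c-> 3 -b-> 4 -c-> 0 -a-> 4 -d-> 0 -c-> 2 -b-> 4 -b-> 0 -c-> 2 -b-> 4 -d-> 0
End state 0 is not accepting.

No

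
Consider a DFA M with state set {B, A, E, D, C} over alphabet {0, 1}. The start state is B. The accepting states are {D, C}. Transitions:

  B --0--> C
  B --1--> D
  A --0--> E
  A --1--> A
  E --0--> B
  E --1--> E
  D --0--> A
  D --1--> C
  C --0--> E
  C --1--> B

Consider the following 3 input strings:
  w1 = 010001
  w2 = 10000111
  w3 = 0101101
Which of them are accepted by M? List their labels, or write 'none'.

w1, w2

w1: Trace: B -0-> C -1-> B -0-> C -0-> E -0-> B -1-> D  → end D, accepted
w2: Trace: B -1-> D -0-> A -0-> E -0-> B -0-> C -1-> B -1-> D -1-> C  → end C, accepted
w3: Trace: B -0-> C -1-> B -0-> C -1-> B -1-> D -0-> A -1-> A  → end A, rejected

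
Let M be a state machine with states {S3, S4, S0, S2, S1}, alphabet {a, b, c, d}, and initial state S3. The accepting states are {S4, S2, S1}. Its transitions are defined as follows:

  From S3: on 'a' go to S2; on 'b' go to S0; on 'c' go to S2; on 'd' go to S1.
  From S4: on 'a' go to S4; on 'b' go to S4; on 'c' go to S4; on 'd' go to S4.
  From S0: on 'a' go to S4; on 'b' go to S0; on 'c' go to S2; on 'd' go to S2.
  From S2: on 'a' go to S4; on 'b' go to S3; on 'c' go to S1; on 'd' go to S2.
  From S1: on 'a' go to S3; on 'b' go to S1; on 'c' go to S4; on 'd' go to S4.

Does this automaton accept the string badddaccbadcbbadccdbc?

S3 → S0 → S4 → S4 → S4 → S4 → S4 → S4 → S4 → S4 → S4 → S4 → S4 → S4 → S4 → S4 → S4 → S4 → S4 → S4 → S4 → S4
End state S4 is accepting.

Yes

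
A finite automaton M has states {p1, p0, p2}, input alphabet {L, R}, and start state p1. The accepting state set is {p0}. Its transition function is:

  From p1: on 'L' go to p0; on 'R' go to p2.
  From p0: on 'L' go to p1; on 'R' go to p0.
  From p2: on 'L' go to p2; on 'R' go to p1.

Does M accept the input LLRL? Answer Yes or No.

No

start at p1
read 'L': p1 → p0
read 'L': p0 → p1
read 'R': p1 → p2
read 'L': p2 → p2
End state p2 is not accepting.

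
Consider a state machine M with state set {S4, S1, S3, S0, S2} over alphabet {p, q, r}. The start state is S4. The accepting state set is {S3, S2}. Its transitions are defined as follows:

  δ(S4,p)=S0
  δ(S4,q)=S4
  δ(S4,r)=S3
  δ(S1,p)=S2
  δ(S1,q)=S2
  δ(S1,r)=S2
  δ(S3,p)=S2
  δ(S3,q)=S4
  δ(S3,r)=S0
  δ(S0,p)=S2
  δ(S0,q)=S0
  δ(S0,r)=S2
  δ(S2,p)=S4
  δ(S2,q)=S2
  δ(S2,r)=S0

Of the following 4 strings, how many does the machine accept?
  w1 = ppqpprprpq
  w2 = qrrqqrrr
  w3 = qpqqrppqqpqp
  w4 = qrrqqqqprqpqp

w1: Trace: S4 -p-> S0 -p-> S2 -q-> S2 -p-> S4 -p-> S0 -r-> S2 -p-> S4 -r-> S3 -p-> S2 -q-> S2  → end S2, accepted
w2: Trace: S4 -q-> S4 -r-> S3 -r-> S0 -q-> S0 -q-> S0 -r-> S2 -r-> S0 -r-> S2  → end S2, accepted
w3: Trace: S4 -q-> S4 -p-> S0 -q-> S0 -q-> S0 -r-> S2 -p-> S4 -p-> S0 -q-> S0 -q-> S0 -p-> S2 -q-> S2 -p-> S4  → end S4, rejected
w4: Trace: S4 -q-> S4 -r-> S3 -r-> S0 -q-> S0 -q-> S0 -q-> S0 -q-> S0 -p-> S2 -r-> S0 -q-> S0 -p-> S2 -q-> S2 -p-> S4  → end S4, rejected

2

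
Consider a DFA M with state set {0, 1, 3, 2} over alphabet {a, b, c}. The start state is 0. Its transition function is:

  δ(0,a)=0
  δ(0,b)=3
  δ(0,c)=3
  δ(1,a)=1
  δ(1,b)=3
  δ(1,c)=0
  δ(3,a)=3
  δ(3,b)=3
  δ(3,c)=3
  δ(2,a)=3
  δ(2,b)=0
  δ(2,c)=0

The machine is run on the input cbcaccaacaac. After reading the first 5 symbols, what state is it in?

Trace: 0 -c-> 3 -b-> 3 -c-> 3 -a-> 3 -c-> 3
After 5 symbols: 3.

3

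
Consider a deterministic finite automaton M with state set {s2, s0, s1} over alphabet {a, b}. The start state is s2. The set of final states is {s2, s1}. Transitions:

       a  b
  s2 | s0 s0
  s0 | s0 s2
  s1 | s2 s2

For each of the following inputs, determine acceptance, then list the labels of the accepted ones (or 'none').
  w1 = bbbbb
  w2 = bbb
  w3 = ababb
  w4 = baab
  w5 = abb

w1: s2 → s0 → s2 → s0 → s2 → s0  → end s0, rejected
w2: s2 → s0 → s2 → s0  → end s0, rejected
w3: s2 → s0 → s2 → s0 → s2 → s0  → end s0, rejected
w4: s2 → s0 → s0 → s0 → s2  → end s2, accepted
w5: s2 → s0 → s2 → s0  → end s0, rejected

w4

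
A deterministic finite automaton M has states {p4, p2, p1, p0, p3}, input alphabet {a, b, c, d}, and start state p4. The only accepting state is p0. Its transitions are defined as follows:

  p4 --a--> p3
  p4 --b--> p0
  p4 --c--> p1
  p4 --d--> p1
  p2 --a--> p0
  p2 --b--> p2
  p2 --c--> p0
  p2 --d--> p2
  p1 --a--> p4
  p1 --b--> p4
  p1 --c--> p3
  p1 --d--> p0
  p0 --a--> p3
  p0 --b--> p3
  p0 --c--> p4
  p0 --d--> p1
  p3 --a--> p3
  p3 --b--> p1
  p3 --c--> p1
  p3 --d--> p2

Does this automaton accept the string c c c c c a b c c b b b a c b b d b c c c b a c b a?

No

start at p4
read 'c': p4 → p1
read 'c': p1 → p3
read 'c': p3 → p1
read 'c': p1 → p3
read 'c': p3 → p1
read 'a': p1 → p4
read 'b': p4 → p0
read 'c': p0 → p4
read 'c': p4 → p1
read 'b': p1 → p4
read 'b': p4 → p0
read 'b': p0 → p3
read 'a': p3 → p3
read 'c': p3 → p1
read 'b': p1 → p4
read 'b': p4 → p0
read 'd': p0 → p1
read 'b': p1 → p4
read 'c': p4 → p1
read 'c': p1 → p3
read 'c': p3 → p1
read 'b': p1 → p4
read 'a': p4 → p3
read 'c': p3 → p1
read 'b': p1 → p4
read 'a': p4 → p3
End state p3 is not accepting.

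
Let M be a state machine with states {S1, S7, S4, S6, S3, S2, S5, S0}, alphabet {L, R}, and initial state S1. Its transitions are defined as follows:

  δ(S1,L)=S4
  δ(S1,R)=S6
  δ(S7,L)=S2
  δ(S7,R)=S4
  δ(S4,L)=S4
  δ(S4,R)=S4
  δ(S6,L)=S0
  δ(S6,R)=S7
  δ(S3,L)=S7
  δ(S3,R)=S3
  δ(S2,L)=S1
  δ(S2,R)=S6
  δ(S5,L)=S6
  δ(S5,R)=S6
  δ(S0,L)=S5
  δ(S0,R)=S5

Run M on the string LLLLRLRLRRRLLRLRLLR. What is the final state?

S4

start at S1
read 'L': S1 → S4
read 'L': S4 → S4
read 'L': S4 → S4
read 'L': S4 → S4
read 'R': S4 → S4
read 'L': S4 → S4
read 'R': S4 → S4
read 'L': S4 → S4
read 'R': S4 → S4
read 'R': S4 → S4
read 'R': S4 → S4
read 'L': S4 → S4
read 'L': S4 → S4
read 'R': S4 → S4
read 'L': S4 → S4
read 'R': S4 → S4
read 'L': S4 → S4
read 'L': S4 → S4
read 'R': S4 → S4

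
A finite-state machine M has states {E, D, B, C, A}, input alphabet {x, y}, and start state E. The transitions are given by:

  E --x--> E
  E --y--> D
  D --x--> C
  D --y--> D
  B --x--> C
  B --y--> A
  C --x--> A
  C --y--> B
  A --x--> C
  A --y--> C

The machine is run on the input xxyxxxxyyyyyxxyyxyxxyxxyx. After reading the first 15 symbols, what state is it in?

C

E → E → E → D → C → A → C → A → C → B → A → C → B → C → A → C
After 15 symbols: C.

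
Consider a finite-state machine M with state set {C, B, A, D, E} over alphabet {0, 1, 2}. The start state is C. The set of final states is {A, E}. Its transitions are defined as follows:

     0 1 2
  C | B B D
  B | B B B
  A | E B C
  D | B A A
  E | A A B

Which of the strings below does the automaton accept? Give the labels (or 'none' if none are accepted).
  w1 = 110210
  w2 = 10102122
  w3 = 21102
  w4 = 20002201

w1: Trace: C -1-> B -1-> B -0-> B -2-> B -1-> B -0-> B  → end B, rejected
w2: Trace: C -1-> B -0-> B -1-> B -0-> B -2-> B -1-> B -2-> B -2-> B  → end B, rejected
w3: Trace: C -2-> D -1-> A -1-> B -0-> B -2-> B  → end B, rejected
w4: Trace: C -2-> D -0-> B -0-> B -0-> B -2-> B -2-> B -0-> B -1-> B  → end B, rejected

none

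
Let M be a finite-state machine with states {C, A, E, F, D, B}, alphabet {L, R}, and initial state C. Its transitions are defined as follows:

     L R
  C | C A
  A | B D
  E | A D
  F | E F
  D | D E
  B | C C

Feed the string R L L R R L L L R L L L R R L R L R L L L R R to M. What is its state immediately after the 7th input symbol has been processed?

D

start at C
read 'R': C → A
read 'L': A → B
read 'L': B → C
read 'R': C → A
read 'R': A → D
read 'L': D → D
read 'L': D → D
After 7 symbols: D.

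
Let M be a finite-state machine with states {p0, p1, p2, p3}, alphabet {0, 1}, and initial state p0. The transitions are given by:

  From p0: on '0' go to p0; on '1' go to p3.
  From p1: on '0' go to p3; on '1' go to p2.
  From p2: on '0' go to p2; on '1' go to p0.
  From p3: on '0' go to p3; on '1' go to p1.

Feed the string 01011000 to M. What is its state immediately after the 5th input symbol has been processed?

p2

p0 → p0 → p3 → p3 → p1 → p2
After 5 symbols: p2.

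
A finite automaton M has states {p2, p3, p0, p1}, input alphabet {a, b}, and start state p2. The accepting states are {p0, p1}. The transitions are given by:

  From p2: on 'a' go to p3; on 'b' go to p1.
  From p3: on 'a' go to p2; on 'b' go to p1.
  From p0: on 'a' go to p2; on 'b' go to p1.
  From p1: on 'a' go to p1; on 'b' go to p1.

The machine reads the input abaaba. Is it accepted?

Yes

Trace: p2 -a-> p3 -b-> p1 -a-> p1 -a-> p1 -b-> p1 -a-> p1
End state p1 is accepting.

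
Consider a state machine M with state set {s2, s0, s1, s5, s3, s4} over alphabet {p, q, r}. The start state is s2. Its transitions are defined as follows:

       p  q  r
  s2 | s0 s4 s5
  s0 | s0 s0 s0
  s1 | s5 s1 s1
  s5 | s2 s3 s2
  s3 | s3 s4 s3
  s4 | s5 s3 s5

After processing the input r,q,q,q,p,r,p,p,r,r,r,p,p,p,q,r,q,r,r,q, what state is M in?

s2 → s5 → s3 → s4 → s3 → s3 → s3 → s3 → s3 → s3 → s3 → s3 → s3 → s3 → s3 → s4 → s5 → s3 → s3 → s3 → s4

s4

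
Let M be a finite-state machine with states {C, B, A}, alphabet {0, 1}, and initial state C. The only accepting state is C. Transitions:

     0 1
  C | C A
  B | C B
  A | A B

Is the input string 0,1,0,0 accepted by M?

No

C → C → A → A → A
End state A is not accepting.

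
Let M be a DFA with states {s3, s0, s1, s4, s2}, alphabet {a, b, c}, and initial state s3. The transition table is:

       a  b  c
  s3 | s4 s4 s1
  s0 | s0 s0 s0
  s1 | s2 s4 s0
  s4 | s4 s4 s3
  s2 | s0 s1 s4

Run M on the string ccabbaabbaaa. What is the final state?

s0

Trace: s3 -c-> s1 -c-> s0 -a-> s0 -b-> s0 -b-> s0 -a-> s0 -a-> s0 -b-> s0 -b-> s0 -a-> s0 -a-> s0 -a-> s0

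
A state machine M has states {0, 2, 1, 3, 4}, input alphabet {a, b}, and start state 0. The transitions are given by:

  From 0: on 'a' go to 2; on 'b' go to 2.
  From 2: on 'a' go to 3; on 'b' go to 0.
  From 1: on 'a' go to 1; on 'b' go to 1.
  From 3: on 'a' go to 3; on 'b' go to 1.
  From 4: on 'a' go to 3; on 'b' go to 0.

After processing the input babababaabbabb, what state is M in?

0 → 2 → 3 → 1 → 1 → 1 → 1 → 1 → 1 → 1 → 1 → 1 → 1 → 1 → 1

1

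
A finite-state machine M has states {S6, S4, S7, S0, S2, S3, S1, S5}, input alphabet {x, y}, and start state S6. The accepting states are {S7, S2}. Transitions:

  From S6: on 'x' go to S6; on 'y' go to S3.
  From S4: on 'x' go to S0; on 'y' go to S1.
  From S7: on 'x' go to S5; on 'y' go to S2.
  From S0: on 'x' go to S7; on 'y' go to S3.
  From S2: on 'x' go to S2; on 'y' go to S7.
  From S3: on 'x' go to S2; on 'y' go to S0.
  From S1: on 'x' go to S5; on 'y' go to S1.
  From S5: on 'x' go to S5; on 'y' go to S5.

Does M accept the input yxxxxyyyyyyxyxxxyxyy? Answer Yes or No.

No

start at S6
read 'y': S6 → S3
read 'x': S3 → S2
read 'x': S2 → S2
read 'x': S2 → S2
read 'x': S2 → S2
read 'y': S2 → S7
read 'y': S7 → S2
read 'y': S2 → S7
read 'y': S7 → S2
read 'y': S2 → S7
read 'y': S7 → S2
read 'x': S2 → S2
read 'y': S2 → S7
read 'x': S7 → S5
read 'x': S5 → S5
read 'x': S5 → S5
read 'y': S5 → S5
read 'x': S5 → S5
read 'y': S5 → S5
read 'y': S5 → S5
End state S5 is not accepting.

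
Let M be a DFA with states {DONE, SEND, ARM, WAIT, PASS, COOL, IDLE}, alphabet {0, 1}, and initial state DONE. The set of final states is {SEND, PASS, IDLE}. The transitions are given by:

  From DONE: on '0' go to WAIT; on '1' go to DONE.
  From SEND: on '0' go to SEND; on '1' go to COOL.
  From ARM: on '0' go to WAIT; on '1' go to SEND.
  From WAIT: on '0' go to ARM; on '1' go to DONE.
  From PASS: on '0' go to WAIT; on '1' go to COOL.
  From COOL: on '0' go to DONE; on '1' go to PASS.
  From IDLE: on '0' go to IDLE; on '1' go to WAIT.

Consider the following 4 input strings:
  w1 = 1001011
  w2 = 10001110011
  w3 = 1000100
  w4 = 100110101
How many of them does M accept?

w1: DONE → DONE → WAIT → ARM → SEND → SEND → COOL → PASS  → end PASS, accepted
w2: DONE → DONE → WAIT → ARM → WAIT → DONE → DONE → DONE → WAIT → ARM → SEND → COOL  → end COOL, rejected
w3: DONE → DONE → WAIT → ARM → WAIT → DONE → WAIT → ARM  → end ARM, rejected
w4: DONE → DONE → WAIT → ARM → SEND → COOL → DONE → DONE → WAIT → DONE  → end DONE, rejected

1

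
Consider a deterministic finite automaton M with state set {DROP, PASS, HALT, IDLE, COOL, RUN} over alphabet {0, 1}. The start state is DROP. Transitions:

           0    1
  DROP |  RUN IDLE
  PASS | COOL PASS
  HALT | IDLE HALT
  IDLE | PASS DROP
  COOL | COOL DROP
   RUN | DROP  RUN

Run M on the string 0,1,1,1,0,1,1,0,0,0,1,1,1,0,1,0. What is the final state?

PASS

start at DROP
read '0': DROP → RUN
read '1': RUN → RUN
read '1': RUN → RUN
read '1': RUN → RUN
read '0': RUN → DROP
read '1': DROP → IDLE
read '1': IDLE → DROP
read '0': DROP → RUN
read '0': RUN → DROP
read '0': DROP → RUN
read '1': RUN → RUN
read '1': RUN → RUN
read '1': RUN → RUN
read '0': RUN → DROP
read '1': DROP → IDLE
read '0': IDLE → PASS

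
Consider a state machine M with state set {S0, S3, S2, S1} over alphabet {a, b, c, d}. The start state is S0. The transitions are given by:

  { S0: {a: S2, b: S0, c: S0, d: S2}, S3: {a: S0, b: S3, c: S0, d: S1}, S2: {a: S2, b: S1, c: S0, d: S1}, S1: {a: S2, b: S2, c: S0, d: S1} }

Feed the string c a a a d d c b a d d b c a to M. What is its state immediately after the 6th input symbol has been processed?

Trace: S0 -c-> S0 -a-> S2 -a-> S2 -a-> S2 -d-> S1 -d-> S1
After 6 symbols: S1.

S1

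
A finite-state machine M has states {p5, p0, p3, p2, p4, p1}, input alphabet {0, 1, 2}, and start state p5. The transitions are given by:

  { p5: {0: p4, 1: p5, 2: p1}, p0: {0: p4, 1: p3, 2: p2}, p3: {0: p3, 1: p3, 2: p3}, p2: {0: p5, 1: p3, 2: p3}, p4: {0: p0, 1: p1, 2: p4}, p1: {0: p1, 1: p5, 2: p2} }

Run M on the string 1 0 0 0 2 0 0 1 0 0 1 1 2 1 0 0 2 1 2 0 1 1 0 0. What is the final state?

p3

Trace: p5 -1-> p5 -0-> p4 -0-> p0 -0-> p4 -2-> p4 -0-> p0 -0-> p4 -1-> p1 -0-> p1 -0-> p1 -1-> p5 -1-> p5 -2-> p1 -1-> p5 -0-> p4 -0-> p0 -2-> p2 -1-> p3 -2-> p3 -0-> p3 -1-> p3 -1-> p3 -0-> p3 -0-> p3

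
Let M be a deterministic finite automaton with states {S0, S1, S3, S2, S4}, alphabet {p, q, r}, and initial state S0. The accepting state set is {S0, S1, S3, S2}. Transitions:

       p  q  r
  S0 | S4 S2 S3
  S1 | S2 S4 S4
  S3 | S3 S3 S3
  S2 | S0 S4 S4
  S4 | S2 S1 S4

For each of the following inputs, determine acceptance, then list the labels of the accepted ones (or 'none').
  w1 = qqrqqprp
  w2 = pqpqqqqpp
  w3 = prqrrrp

w1: Trace: S0 -q-> S2 -q-> S4 -r-> S4 -q-> S1 -q-> S4 -p-> S2 -r-> S4 -p-> S2  → end S2, accepted
w2: Trace: S0 -p-> S4 -q-> S1 -p-> S2 -q-> S4 -q-> S1 -q-> S4 -q-> S1 -p-> S2 -p-> S0  → end S0, accepted
w3: Trace: S0 -p-> S4 -r-> S4 -q-> S1 -r-> S4 -r-> S4 -r-> S4 -p-> S2  → end S2, accepted

w1, w2, w3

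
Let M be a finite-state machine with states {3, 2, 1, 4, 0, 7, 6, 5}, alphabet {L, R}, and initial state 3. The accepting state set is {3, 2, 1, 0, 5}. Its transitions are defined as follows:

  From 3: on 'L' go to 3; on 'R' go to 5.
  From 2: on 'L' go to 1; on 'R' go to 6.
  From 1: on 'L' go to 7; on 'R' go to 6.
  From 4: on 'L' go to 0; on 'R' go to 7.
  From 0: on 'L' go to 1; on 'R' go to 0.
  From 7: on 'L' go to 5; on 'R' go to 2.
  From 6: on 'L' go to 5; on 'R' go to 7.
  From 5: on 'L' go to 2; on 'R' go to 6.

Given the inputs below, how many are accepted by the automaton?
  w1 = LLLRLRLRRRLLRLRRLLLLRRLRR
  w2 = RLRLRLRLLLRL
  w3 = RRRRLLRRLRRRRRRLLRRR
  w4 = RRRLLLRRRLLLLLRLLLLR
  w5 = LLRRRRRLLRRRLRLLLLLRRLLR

w1: Trace: 3 -L-> 3 -L-> 3 -L-> 3 -R-> 5 -L-> 2 -R-> 6 -L-> 5 -R-> 6 -R-> 7 -R-> 2 -L-> 1 -L-> 7 -R-> 2 -L-> 1 -R-> 6 -R-> 7 -L-> 5 -L-> 2 -L-> 1 -L-> 7 -R-> 2 -R-> 6 -L-> 5 -R-> 6 -R-> 7  → end 7, rejected
w2: Trace: 3 -R-> 5 -L-> 2 -R-> 6 -L-> 5 -R-> 6 -L-> 5 -R-> 6 -L-> 5 -L-> 2 -L-> 1 -R-> 6 -L-> 5  → end 5, accepted
w3: Trace: 3 -R-> 5 -R-> 6 -R-> 7 -R-> 2 -L-> 1 -L-> 7 -R-> 2 -R-> 6 -L-> 5 -R-> 6 -R-> 7 -R-> 2 -R-> 6 -R-> 7 -R-> 2 -L-> 1 -L-> 7 -R-> 2 -R-> 6 -R-> 7  → end 7, rejected
w4: Trace: 3 -R-> 5 -R-> 6 -R-> 7 -L-> 5 -L-> 2 -L-> 1 -R-> 6 -R-> 7 -R-> 2 -L-> 1 -L-> 7 -L-> 5 -L-> 2 -L-> 1 -R-> 6 -L-> 5 -L-> 2 -L-> 1 -L-> 7 -R-> 2  → end 2, accepted
w5: Trace: 3 -L-> 3 -L-> 3 -R-> 5 -R-> 6 -R-> 7 -R-> 2 -R-> 6 -L-> 5 -L-> 2 -R-> 6 -R-> 7 -R-> 2 -L-> 1 -R-> 6 -L-> 5 -L-> 2 -L-> 1 -L-> 7 -L-> 5 -R-> 6 -R-> 7 -L-> 5 -L-> 2 -R-> 6  → end 6, rejected

2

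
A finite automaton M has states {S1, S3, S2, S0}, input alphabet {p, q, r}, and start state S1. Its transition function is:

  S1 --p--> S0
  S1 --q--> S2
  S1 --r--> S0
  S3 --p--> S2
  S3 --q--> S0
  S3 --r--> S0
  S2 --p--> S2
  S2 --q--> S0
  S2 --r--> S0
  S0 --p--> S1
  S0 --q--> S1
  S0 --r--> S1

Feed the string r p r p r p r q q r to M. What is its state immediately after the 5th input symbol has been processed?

S1 → S0 → S1 → S0 → S1 → S0
After 5 symbols: S0.

S0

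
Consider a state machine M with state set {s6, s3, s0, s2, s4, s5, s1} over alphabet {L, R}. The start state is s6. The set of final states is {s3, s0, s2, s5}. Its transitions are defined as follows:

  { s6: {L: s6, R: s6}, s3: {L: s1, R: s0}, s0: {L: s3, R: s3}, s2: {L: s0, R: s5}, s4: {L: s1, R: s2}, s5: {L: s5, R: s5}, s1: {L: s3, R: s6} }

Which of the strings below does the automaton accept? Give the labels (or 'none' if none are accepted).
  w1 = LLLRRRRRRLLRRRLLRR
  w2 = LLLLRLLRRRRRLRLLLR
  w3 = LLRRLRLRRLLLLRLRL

w1: s6 → s6 → s6 → s6 → s6 → s6 → s6 → s6 → s6 → s6 → s6 → s6 → s6 → s6 → s6 → s6 → s6 → s6 → s6  → end s6, rejected
w2: s6 → s6 → s6 → s6 → s6 → s6 → s6 → s6 → s6 → s6 → s6 → s6 → s6 → s6 → s6 → s6 → s6 → s6 → s6  → end s6, rejected
w3: s6 → s6 → s6 → s6 → s6 → s6 → s6 → s6 → s6 → s6 → s6 → s6 → s6 → s6 → s6 → s6 → s6 → s6  → end s6, rejected

none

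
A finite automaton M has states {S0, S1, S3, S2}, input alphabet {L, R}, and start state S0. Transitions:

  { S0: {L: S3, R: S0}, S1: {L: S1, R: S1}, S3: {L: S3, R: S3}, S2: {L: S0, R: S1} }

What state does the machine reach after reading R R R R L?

S0 → S0 → S0 → S0 → S0 → S3

S3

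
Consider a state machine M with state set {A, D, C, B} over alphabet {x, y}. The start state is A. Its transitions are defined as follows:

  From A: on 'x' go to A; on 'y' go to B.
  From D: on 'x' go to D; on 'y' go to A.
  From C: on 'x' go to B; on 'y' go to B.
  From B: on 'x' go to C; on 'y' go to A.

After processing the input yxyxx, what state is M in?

Trace: A -y-> B -x-> C -y-> B -x-> C -x-> B

B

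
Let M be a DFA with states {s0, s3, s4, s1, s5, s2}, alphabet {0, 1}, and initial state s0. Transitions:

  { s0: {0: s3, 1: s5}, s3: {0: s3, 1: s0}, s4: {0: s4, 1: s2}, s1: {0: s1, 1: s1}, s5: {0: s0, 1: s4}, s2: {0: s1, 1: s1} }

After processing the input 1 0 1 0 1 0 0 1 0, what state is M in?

start at s0
read '1': s0 → s5
read '0': s5 → s0
read '1': s0 → s5
read '0': s5 → s0
read '1': s0 → s5
read '0': s5 → s0
read '0': s0 → s3
read '1': s3 → s0
read '0': s0 → s3

s3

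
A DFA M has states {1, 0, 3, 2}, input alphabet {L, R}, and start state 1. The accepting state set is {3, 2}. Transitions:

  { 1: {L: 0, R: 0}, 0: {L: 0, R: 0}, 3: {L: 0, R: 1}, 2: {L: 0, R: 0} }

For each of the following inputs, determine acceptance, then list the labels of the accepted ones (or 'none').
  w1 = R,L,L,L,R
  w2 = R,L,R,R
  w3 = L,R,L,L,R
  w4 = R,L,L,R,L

none

w1: 1 → 0 → 0 → 0 → 0 → 0  → end 0, rejected
w2: 1 → 0 → 0 → 0 → 0  → end 0, rejected
w3: 1 → 0 → 0 → 0 → 0 → 0  → end 0, rejected
w4: 1 → 0 → 0 → 0 → 0 → 0  → end 0, rejected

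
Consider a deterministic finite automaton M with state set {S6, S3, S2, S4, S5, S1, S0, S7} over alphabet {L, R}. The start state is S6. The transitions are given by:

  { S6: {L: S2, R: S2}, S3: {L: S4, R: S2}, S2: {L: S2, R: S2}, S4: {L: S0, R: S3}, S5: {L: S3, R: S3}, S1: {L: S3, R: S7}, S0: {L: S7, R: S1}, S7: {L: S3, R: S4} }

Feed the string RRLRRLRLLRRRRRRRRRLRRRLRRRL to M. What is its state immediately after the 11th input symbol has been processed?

Trace: S6 -R-> S2 -R-> S2 -L-> S2 -R-> S2 -R-> S2 -L-> S2 -R-> S2 -L-> S2 -L-> S2 -R-> S2 -R-> S2
After 11 symbols: S2.

S2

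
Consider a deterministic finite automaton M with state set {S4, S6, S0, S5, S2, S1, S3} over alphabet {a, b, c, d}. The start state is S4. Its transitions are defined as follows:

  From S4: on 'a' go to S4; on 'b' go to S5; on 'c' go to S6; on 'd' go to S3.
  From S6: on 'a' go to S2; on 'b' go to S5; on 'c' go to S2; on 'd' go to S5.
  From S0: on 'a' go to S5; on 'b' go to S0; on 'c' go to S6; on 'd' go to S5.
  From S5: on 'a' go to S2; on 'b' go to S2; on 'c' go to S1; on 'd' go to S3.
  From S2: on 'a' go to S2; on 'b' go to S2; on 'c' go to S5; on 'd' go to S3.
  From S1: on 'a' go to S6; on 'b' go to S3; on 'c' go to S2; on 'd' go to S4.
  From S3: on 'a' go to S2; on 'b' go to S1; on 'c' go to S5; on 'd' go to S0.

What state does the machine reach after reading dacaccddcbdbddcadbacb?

S2

start at S4
read 'd': S4 → S3
read 'a': S3 → S2
read 'c': S2 → S5
read 'a': S5 → S2
read 'c': S2 → S5
read 'c': S5 → S1
read 'd': S1 → S4
read 'd': S4 → S3
read 'c': S3 → S5
read 'b': S5 → S2
read 'd': S2 → S3
read 'b': S3 → S1
read 'd': S1 → S4
read 'd': S4 → S3
read 'c': S3 → S5
read 'a': S5 → S2
read 'd': S2 → S3
read 'b': S3 → S1
read 'a': S1 → S6
read 'c': S6 → S2
read 'b': S2 → S2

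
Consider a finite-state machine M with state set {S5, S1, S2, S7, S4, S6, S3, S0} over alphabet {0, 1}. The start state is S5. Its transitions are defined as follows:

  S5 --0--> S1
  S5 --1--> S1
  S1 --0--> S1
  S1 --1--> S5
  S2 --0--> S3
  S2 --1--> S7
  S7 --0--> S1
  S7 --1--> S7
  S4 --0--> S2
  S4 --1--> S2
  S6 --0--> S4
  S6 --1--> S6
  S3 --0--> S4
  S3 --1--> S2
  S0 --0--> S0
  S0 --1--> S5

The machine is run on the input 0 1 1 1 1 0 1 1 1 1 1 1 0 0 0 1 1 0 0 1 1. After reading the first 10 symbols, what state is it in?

Trace: S5 -0-> S1 -1-> S5 -1-> S1 -1-> S5 -1-> S1 -0-> S1 -1-> S5 -1-> S1 -1-> S5 -1-> S1
After 10 symbols: S1.

S1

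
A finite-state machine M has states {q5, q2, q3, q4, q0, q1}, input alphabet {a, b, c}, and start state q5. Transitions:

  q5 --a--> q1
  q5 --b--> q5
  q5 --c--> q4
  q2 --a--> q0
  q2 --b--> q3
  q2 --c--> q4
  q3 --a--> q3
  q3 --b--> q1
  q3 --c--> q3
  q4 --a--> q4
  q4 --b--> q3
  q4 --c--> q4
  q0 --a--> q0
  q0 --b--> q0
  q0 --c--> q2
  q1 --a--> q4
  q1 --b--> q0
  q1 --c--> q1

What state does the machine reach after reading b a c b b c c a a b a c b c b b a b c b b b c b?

q3

Trace: q5 -b-> q5 -a-> q1 -c-> q1 -b-> q0 -b-> q0 -c-> q2 -c-> q4 -a-> q4 -a-> q4 -b-> q3 -a-> q3 -c-> q3 -b-> q1 -c-> q1 -b-> q0 -b-> q0 -a-> q0 -b-> q0 -c-> q2 -b-> q3 -b-> q1 -b-> q0 -c-> q2 -b-> q3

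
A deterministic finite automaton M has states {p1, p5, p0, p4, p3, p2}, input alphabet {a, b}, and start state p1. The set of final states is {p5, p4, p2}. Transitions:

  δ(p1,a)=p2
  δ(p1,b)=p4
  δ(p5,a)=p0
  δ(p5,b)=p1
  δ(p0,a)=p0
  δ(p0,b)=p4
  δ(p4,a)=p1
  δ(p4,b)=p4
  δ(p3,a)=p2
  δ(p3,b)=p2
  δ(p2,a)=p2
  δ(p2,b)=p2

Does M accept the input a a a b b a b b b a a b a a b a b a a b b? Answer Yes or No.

start at p1
read 'a': p1 → p2
read 'a': p2 → p2
read 'a': p2 → p2
read 'b': p2 → p2
read 'b': p2 → p2
read 'a': p2 → p2
read 'b': p2 → p2
read 'b': p2 → p2
read 'b': p2 → p2
read 'a': p2 → p2
read 'a': p2 → p2
read 'b': p2 → p2
read 'a': p2 → p2
read 'a': p2 → p2
read 'b': p2 → p2
read 'a': p2 → p2
read 'b': p2 → p2
read 'a': p2 → p2
read 'a': p2 → p2
read 'b': p2 → p2
read 'b': p2 → p2
End state p2 is accepting.

Yes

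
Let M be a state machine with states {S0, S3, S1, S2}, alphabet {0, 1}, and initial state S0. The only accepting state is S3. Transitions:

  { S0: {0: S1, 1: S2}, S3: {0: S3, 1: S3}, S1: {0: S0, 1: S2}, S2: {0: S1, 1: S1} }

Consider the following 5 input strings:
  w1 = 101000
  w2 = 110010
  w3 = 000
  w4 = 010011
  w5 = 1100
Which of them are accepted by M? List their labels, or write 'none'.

none

w1:
  start at S0
  read '1': S0 → S2
  read '0': S2 → S1
  read '1': S1 → S2
  read '0': S2 → S1
  read '0': S1 → S0
  read '0': S0 → S1
  end S1, rejected
w2:
  start at S0
  read '1': S0 → S2
  read '1': S2 → S1
  read '0': S1 → S0
  read '0': S0 → S1
  read '1': S1 → S2
  read '0': S2 → S1
  end S1, rejected
w3:
  start at S0
  read '0': S0 → S1
  read '0': S1 → S0
  read '0': S0 → S1
  end S1, rejected
w4:
  start at S0
  read '0': S0 → S1
  read '1': S1 → S2
  read '0': S2 → S1
  read '0': S1 → S0
  read '1': S0 → S2
  read '1': S2 → S1
  end S1, rejected
w5:
  start at S0
  read '1': S0 → S2
  read '1': S2 → S1
  read '0': S1 → S0
  read '0': S0 → S1
  end S1, rejected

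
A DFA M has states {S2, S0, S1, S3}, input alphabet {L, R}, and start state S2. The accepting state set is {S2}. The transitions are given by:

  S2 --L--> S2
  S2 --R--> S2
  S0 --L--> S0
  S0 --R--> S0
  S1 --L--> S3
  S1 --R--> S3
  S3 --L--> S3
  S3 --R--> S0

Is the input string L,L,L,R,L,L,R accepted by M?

start at S2
read 'L': S2 → S2
read 'L': S2 → S2
read 'L': S2 → S2
read 'R': S2 → S2
read 'L': S2 → S2
read 'L': S2 → S2
read 'R': S2 → S2
End state S2 is accepting.

Yes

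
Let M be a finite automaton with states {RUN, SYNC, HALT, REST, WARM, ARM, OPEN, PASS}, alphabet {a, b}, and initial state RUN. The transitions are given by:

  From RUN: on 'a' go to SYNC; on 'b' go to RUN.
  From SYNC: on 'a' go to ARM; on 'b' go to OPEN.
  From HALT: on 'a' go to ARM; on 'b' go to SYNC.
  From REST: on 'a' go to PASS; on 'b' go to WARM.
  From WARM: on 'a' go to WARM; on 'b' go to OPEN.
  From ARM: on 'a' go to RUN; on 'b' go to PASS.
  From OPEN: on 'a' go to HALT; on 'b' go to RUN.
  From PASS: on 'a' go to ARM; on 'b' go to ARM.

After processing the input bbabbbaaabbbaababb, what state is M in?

ARM

RUN → RUN → RUN → SYNC → OPEN → RUN → RUN → SYNC → ARM → RUN → RUN → RUN → RUN → SYNC → ARM → PASS → ARM → PASS → ARM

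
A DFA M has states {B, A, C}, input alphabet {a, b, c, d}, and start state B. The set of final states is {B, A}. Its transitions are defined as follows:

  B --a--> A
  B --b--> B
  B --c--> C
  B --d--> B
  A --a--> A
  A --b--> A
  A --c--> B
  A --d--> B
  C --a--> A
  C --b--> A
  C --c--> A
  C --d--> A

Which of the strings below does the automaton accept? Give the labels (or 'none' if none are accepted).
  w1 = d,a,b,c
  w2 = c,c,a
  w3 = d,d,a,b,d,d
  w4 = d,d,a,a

w1:
  start at B
  read 'd': B → B
  read 'a': B → A
  read 'b': A → A
  read 'c': A → B
  end B, accepted
w2:
  start at B
  read 'c': B → C
  read 'c': C → A
  read 'a': A → A
  end A, accepted
w3:
  start at B
  read 'd': B → B
  read 'd': B → B
  read 'a': B → A
  read 'b': A → A
  read 'd': A → B
  read 'd': B → B
  end B, accepted
w4:
  start at B
  read 'd': B → B
  read 'd': B → B
  read 'a': B → A
  read 'a': A → A
  end A, accepted

w1, w2, w3, w4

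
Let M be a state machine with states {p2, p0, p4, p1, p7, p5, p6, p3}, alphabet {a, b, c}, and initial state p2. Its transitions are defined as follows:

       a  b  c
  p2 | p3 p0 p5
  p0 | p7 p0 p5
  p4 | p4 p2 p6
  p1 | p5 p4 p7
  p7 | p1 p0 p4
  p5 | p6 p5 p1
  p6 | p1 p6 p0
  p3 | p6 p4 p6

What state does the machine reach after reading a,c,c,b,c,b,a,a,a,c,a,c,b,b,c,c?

start at p2
read 'a': p2 → p3
read 'c': p3 → p6
read 'c': p6 → p0
read 'b': p0 → p0
read 'c': p0 → p5
read 'b': p5 → p5
read 'a': p5 → p6
read 'a': p6 → p1
read 'a': p1 → p5
read 'c': p5 → p1
read 'a': p1 → p5
read 'c': p5 → p1
read 'b': p1 → p4
read 'b': p4 → p2
read 'c': p2 → p5
read 'c': p5 → p1

p1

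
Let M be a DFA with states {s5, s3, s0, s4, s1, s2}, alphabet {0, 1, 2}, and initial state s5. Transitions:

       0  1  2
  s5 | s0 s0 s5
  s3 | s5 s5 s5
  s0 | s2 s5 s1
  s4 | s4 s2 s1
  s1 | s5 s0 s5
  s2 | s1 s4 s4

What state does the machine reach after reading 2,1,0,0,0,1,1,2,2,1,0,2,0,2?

Trace: s5 -2-> s5 -1-> s0 -0-> s2 -0-> s1 -0-> s5 -1-> s0 -1-> s5 -2-> s5 -2-> s5 -1-> s0 -0-> s2 -2-> s4 -0-> s4 -2-> s1

s1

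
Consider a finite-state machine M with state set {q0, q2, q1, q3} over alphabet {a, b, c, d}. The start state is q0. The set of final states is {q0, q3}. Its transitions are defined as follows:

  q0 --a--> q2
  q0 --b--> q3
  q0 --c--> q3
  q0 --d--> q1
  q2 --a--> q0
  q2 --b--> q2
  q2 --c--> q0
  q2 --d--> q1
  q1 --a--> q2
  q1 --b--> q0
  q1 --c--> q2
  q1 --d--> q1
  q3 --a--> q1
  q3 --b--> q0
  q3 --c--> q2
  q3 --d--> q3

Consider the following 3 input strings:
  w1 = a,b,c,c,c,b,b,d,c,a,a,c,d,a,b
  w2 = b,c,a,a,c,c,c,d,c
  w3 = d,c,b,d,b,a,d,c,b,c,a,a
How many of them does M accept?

w1: Trace: q0 -a-> q2 -b-> q2 -c-> q0 -c-> q3 -c-> q2 -b-> q2 -b-> q2 -d-> q1 -c-> q2 -a-> q0 -a-> q2 -c-> q0 -d-> q1 -a-> q2 -b-> q2  → end q2, rejected
w2: Trace: q0 -b-> q3 -c-> q2 -a-> q0 -a-> q2 -c-> q0 -c-> q3 -c-> q2 -d-> q1 -c-> q2  → end q2, rejected
w3: Trace: q0 -d-> q1 -c-> q2 -b-> q2 -d-> q1 -b-> q0 -a-> q2 -d-> q1 -c-> q2 -b-> q2 -c-> q0 -a-> q2 -a-> q0  → end q0, accepted

1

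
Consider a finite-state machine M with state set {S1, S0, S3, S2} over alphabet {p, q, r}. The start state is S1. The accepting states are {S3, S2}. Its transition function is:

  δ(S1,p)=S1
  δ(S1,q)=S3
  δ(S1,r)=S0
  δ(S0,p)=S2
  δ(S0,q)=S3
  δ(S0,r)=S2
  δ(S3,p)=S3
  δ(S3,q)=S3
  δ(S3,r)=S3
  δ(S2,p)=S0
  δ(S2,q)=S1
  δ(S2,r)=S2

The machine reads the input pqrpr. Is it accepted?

Trace: S1 -p-> S1 -q-> S3 -r-> S3 -p-> S3 -r-> S3
End state S3 is accepting.

Yes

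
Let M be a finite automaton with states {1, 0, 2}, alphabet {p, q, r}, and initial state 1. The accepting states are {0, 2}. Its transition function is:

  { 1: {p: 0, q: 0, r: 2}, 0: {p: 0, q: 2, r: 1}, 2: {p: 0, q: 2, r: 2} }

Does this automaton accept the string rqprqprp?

Yes

start at 1
read 'r': 1 → 2
read 'q': 2 → 2
read 'p': 2 → 0
read 'r': 0 → 1
read 'q': 1 → 0
read 'p': 0 → 0
read 'r': 0 → 1
read 'p': 1 → 0
End state 0 is accepting.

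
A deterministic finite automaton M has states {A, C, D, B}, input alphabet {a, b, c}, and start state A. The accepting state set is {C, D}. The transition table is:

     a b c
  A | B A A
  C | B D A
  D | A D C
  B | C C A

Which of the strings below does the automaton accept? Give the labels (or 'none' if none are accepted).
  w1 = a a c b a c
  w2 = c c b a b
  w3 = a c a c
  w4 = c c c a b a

w2

w1: A → B → C → A → A → B → A  → end A, rejected
w2: A → A → A → A → B → C  → end C, accepted
w3: A → B → A → B → A  → end A, rejected
w4: A → A → A → A → B → C → B  → end B, rejected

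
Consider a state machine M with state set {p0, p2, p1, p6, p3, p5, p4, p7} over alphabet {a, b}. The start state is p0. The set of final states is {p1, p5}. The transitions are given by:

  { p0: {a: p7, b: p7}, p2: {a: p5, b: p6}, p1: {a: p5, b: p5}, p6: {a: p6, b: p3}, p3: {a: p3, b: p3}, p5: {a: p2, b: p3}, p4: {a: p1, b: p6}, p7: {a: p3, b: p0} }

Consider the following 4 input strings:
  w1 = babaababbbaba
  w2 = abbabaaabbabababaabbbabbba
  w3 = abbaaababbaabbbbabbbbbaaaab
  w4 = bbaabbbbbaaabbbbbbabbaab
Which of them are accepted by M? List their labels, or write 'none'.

none

w1: p0 → p7 → p3 → p3 → p3 → p3 → p3 → p3 → p3 → p3 → p3 → p3 → p3 → p3  → end p3, rejected
w2: p0 → p7 → p0 → p7 → p3 → p3 → p3 → p3 → p3 → p3 → p3 → p3 → p3 → p3 → p3 → p3 → p3 → p3 → p3 → p3 → p3 → p3 → p3 → p3 → p3 → p3 → p3  → end p3, rejected
w3: p0 → p7 → p0 → p7 → p3 → p3 → p3 → p3 → p3 → p3 → p3 → p3 → p3 → p3 → p3 → p3 → p3 → p3 → p3 → p3 → p3 → p3 → p3 → p3 → p3 → p3 → p3 → p3  → end p3, rejected
w4: p0 → p7 → p0 → p7 → p3 → p3 → p3 → p3 → p3 → p3 → p3 → p3 → p3 → p3 → p3 → p3 → p3 → p3 → p3 → p3 → p3 → p3 → p3 → p3 → p3  → end p3, rejected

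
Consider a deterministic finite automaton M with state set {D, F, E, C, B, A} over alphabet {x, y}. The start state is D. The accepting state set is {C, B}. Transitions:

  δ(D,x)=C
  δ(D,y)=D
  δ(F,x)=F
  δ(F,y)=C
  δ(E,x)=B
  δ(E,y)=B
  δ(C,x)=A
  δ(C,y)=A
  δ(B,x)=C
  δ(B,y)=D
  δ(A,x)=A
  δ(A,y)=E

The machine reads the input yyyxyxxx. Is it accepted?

Trace: D -y-> D -y-> D -y-> D -x-> C -y-> A -x-> A -x-> A -x-> A
End state A is not accepting.

No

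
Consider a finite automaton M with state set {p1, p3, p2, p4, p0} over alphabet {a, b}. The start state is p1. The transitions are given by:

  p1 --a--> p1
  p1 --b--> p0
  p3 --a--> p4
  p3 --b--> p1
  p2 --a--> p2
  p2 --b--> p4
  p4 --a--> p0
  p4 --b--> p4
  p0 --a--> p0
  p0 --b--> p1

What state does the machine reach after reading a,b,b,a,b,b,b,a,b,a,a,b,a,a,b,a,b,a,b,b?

Trace: p1 -a-> p1 -b-> p0 -b-> p1 -a-> p1 -b-> p0 -b-> p1 -b-> p0 -a-> p0 -b-> p1 -a-> p1 -a-> p1 -b-> p0 -a-> p0 -a-> p0 -b-> p1 -a-> p1 -b-> p0 -a-> p0 -b-> p1 -b-> p0

p0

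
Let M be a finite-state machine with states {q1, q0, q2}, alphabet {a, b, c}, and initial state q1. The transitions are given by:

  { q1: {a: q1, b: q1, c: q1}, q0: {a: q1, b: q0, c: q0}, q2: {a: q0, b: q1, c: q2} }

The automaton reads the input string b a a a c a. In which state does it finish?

q1 → q1 → q1 → q1 → q1 → q1 → q1

q1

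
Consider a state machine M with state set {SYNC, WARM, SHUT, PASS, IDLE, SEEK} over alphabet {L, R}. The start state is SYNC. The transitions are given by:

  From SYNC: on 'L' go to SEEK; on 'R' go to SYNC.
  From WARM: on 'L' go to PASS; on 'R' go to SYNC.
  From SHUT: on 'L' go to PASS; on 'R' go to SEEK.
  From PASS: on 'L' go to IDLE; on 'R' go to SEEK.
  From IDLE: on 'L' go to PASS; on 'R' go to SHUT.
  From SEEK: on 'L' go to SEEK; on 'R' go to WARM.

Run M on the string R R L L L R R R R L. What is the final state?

SEEK

start at SYNC
read 'R': SYNC → SYNC
read 'R': SYNC → SYNC
read 'L': SYNC → SEEK
read 'L': SEEK → SEEK
read 'L': SEEK → SEEK
read 'R': SEEK → WARM
read 'R': WARM → SYNC
read 'R': SYNC → SYNC
read 'R': SYNC → SYNC
read 'L': SYNC → SEEK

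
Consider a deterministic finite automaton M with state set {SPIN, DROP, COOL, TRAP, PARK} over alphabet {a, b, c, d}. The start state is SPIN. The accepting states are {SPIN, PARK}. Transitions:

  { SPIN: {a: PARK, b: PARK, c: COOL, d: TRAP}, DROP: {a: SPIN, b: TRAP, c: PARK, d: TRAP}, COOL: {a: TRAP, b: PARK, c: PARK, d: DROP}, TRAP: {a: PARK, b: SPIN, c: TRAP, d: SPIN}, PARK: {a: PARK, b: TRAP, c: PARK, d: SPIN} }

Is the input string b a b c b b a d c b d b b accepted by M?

No

start at SPIN
read 'b': SPIN → PARK
read 'a': PARK → PARK
read 'b': PARK → TRAP
read 'c': TRAP → TRAP
read 'b': TRAP → SPIN
read 'b': SPIN → PARK
read 'a': PARK → PARK
read 'd': PARK → SPIN
read 'c': SPIN → COOL
read 'b': COOL → PARK
read 'd': PARK → SPIN
read 'b': SPIN → PARK
read 'b': PARK → TRAP
End state TRAP is not accepting.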